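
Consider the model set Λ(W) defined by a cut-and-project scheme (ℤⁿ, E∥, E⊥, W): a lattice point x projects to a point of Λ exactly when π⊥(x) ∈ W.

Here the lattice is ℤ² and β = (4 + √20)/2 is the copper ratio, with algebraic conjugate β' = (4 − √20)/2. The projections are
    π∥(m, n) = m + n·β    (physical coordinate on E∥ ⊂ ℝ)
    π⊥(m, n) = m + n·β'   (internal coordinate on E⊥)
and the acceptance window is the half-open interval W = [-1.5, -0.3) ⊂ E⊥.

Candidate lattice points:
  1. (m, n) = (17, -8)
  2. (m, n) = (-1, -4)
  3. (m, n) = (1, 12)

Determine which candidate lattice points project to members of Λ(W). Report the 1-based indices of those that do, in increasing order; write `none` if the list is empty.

none

Numerically β ≈ 4.23607 and β' = −1/β ≈ -0.23607.
candidate 1: (m,n)=(17,-8) → π∥ = 17-8·β ≈ -16.88854, π⊥ = 17-8·β' ≈ 18.88854 ∉ [-1.5, -0.3) ⇒ out
candidate 2: (m,n)=(-1,-4) → π∥ = -1-4·β ≈ -17.94427, π⊥ = -1-4·β' ≈ -0.05573 ∉ [-1.5, -0.3) ⇒ out
candidate 3: (m,n)=(1,12) → π∥ = 1+12·β ≈ 51.83282, π⊥ = 1+12·β' ≈ -1.83282 ∉ [-1.5, -0.3) ⇒ out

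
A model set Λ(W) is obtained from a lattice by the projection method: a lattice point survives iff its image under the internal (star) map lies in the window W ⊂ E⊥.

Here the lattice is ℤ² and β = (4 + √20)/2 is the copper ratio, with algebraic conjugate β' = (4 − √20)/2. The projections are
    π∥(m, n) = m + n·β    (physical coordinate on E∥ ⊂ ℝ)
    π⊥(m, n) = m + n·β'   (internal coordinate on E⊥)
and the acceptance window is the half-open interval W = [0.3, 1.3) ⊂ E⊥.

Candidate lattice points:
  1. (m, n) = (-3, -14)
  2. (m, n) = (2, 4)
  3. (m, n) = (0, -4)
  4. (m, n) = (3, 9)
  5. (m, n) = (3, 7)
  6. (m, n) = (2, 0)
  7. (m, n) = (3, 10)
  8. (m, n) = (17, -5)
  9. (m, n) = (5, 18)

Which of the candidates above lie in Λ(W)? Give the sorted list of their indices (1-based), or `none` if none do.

1, 2, 3, 4, 7, 9

β' = (4−√20)/2 ≈ -0.23607.
[1] lift (-3,-14): star map gives 0.30495; window check 0.3 ≤ 0.30495 < 1.3 is true → IN Λ
[2] lift (2,4): star map gives 1.05573; window check 0.3 ≤ 1.05573 < 1.3 is true → IN Λ
[3] lift (0,-4): star map gives 0.94427; window check 0.3 ≤ 0.94427 < 1.3 is true → IN Λ
[4] lift (3,9): star map gives 0.87539; window check 0.3 ≤ 0.87539 < 1.3 is true → IN Λ
[5] lift (3,7): star map gives 1.34752; window check 0.3 ≤ 1.34752 < 1.3 is false → out
[6] lift (2,0): star map gives 2.00000; window check 0.3 ≤ 2.00000 < 1.3 is false → out
[7] lift (3,10): star map gives 0.63932; window check 0.3 ≤ 0.63932 < 1.3 is true → IN Λ
[8] lift (17,-5): star map gives 18.18034; window check 0.3 ≤ 18.18034 < 1.3 is false → out
[9] lift (5,18): star map gives 0.75078; window check 0.3 ≤ 0.75078 < 1.3 is true → IN Λ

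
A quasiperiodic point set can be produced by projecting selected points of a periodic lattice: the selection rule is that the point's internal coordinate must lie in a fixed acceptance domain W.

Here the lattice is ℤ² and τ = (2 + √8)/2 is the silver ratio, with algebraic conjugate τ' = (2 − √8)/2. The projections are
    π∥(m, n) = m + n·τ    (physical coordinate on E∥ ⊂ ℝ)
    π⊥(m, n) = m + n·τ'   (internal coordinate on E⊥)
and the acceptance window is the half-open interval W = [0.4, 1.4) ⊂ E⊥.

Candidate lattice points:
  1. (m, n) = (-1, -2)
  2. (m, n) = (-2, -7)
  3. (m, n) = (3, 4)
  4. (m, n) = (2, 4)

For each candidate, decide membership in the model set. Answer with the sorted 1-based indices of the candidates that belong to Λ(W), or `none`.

Numerically τ ≈ 2.414214 and τ' = −1/τ ≈ -0.414214.
[1] lift (-1,-2): star map gives -0.171573; window check 0.4 ≤ -0.171573 < 1.4 is false → out
[2] lift (-2,-7): star map gives 0.899495; window check 0.4 ≤ 0.899495 < 1.4 is true → IN Λ
[3] lift (3,4): star map gives 1.343146; window check 0.4 ≤ 1.343146 < 1.4 is true → IN Λ
[4] lift (2,4): star map gives 0.343146; window check 0.4 ≤ 0.343146 < 1.4 is false → out

2, 3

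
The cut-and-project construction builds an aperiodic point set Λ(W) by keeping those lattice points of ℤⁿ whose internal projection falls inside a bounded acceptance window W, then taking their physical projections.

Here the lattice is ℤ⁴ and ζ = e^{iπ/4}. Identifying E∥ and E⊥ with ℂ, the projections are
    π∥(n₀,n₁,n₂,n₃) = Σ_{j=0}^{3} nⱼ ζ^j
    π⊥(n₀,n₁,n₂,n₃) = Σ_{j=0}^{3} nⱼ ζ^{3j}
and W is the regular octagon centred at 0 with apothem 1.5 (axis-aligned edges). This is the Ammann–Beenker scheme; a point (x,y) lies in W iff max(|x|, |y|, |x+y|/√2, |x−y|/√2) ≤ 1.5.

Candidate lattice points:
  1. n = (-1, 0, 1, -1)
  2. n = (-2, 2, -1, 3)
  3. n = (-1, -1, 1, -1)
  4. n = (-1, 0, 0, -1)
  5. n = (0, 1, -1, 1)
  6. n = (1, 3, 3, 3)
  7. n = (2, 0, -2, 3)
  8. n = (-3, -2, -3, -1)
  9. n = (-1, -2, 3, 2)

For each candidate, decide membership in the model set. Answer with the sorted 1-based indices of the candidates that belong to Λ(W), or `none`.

π⊥(n) = n₀ + n₁ζ³ + n₂ζ⁶ + n₃ζ⁹ where ζ = e^{iπ/4}.
#1 (-1, 0, 1, -1): internal (-1.70711, -1.70711); octagon support 2.41421 vs apothem 1.5 → ∉ W
#2 (-2, 2, -1, 3): internal (-1.29289, 4.53553); octagon support 4.53553 vs apothem 1.5 → ∉ W
#3 (-1, -1, 1, -1): internal (-1.00000, -2.41421); octagon support 2.41421 vs apothem 1.5 → ∉ W
#4 (-1, 0, 0, -1): internal (-1.70711, -0.70711); octagon support 1.70711 vs apothem 1.5 → ∉ W
#5 (0, 1, -1, 1): internal (0.00000, 2.41421); octagon support 2.41421 vs apothem 1.5 → ∉ W
#6 (1, 3, 3, 3): internal (1.00000, 1.24264); octagon support 1.58579 vs apothem 1.5 → ∉ W
#7 (2, 0, -2, 3): internal (4.12132, 4.12132); octagon support 5.82843 vs apothem 1.5 → ∉ W
#8 (-3, -2, -3, -1): internal (-2.29289, 0.87868); octagon support 2.29289 vs apothem 1.5 → ∉ W
#9 (-1, -2, 3, 2): internal (1.82843, -3.00000); octagon support 3.41421 vs apothem 1.5 → ∉ W

none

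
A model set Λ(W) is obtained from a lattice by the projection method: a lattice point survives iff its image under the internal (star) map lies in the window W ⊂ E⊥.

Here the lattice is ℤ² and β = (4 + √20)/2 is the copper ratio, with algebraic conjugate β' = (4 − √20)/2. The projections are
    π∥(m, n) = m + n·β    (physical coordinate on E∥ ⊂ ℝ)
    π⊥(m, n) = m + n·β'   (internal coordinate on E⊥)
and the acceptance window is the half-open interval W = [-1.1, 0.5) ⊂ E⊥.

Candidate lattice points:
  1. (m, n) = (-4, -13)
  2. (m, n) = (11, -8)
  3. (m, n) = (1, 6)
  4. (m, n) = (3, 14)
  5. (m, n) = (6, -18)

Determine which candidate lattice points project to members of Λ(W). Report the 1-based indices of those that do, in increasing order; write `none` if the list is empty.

Numerically β ≈ 4.236068 and β' = −1/β ≈ -0.236068.
#1 (-4,-13): internal coord -4 + (-13)·β' = -0.931116; -0.931116 ∈ [-1.1, 0.5) → IN Λ
#2 (11,-8): internal coord 11 + (-8)·β' = +12.888544; +12.888544 ∉ [-1.1, 0.5) → out
#3 (1,6): internal coord 1 + (6)·β' = -0.416408; -0.416408 ∈ [-1.1, 0.5) → IN Λ
#4 (3,14): internal coord 3 + (14)·β' = -0.304952; -0.304952 ∈ [-1.1, 0.5) → IN Λ
#5 (6,-18): internal coord 6 + (-18)·β' = +10.249224; +10.249224 ∉ [-1.1, 0.5) → out

1, 3, 4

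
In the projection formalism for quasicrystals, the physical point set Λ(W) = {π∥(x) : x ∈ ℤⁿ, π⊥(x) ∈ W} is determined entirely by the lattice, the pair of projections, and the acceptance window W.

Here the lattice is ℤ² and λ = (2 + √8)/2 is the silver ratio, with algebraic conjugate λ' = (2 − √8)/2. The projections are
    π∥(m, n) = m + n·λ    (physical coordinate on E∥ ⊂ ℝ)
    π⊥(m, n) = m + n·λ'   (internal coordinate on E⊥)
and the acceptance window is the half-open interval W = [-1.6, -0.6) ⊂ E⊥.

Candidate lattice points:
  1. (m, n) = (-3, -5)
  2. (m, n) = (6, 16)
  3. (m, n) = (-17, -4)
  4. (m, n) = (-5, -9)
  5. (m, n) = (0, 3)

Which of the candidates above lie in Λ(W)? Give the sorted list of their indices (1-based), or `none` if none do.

λ' = (2−√8)/2 ≈ -0.414214.
candidate 1: (m,n)=(-3,-5) → π∥ = -3-5·λ ≈ -15.071068, π⊥ = -3-5·λ' ≈ -0.928932 ∈ [-1.6, -0.6) ⇒ IN Λ
candidate 2: (m,n)=(6,16) → π∥ = 6+16·λ ≈ 44.627417, π⊥ = 6+16·λ' ≈ -0.627417 ∈ [-1.6, -0.6) ⇒ IN Λ
candidate 3: (m,n)=(-17,-4) → π∥ = -17-4·λ ≈ -26.656854, π⊥ = -17-4·λ' ≈ -15.343146 ∉ [-1.6, -0.6) ⇒ out
candidate 4: (m,n)=(-5,-9) → π∥ = -5-9·λ ≈ -26.727922, π⊥ = -5-9·λ' ≈ -1.272078 ∈ [-1.6, -0.6) ⇒ IN Λ
candidate 5: (m,n)=(0,3) → π∥ = 0+3·λ ≈ 7.242641, π⊥ = 0+3·λ' ≈ -1.242641 ∈ [-1.6, -0.6) ⇒ IN Λ

1, 2, 4, 5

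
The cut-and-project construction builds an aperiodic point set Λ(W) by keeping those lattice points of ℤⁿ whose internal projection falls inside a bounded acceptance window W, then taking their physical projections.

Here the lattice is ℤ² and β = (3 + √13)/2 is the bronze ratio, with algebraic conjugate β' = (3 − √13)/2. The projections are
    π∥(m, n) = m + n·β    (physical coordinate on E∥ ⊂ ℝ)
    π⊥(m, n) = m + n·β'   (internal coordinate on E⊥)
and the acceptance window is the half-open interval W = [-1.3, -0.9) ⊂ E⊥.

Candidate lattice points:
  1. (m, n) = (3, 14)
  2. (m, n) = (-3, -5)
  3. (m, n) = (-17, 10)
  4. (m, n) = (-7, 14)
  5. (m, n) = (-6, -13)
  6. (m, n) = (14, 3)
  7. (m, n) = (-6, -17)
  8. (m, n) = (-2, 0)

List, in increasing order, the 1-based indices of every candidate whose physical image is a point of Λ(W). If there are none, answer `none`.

1

Numerically β ≈ 3.3028 and β' = −1/β ≈ -0.3028.
candidate 1: (m,n)=(3,14) → π∥ = 3+14·β ≈ 49.2389, π⊥ = 3+14·β' ≈ -1.2389 ∈ [-1.3, -0.9) ⇒ IN Λ
candidate 2: (m,n)=(-3,-5) → π∥ = -3-5·β ≈ -19.5139, π⊥ = -3-5·β' ≈ -1.4861 ∉ [-1.3, -0.9) ⇒ out
candidate 3: (m,n)=(-17,10) → π∥ = -17+10·β ≈ 16.0278, π⊥ = -17+10·β' ≈ -20.0278 ∉ [-1.3, -0.9) ⇒ out
candidate 4: (m,n)=(-7,14) → π∥ = -7+14·β ≈ 39.2389, π⊥ = -7+14·β' ≈ -11.2389 ∉ [-1.3, -0.9) ⇒ out
candidate 5: (m,n)=(-6,-13) → π∥ = -6-13·β ≈ -48.9361, π⊥ = -6-13·β' ≈ -2.0639 ∉ [-1.3, -0.9) ⇒ out
candidate 6: (m,n)=(14,3) → π∥ = 14+3·β ≈ 23.9083, π⊥ = 14+3·β' ≈ 13.0917 ∉ [-1.3, -0.9) ⇒ out
candidate 7: (m,n)=(-6,-17) → π∥ = -6-17·β ≈ -62.1472, π⊥ = -6-17·β' ≈ -0.8528 ∉ [-1.3, -0.9) ⇒ out
candidate 8: (m,n)=(-2,0) → π∥ = -2+0·β ≈ -2.0000, π⊥ = -2+0·β' ≈ -2.0000 ∉ [-1.3, -0.9) ⇒ out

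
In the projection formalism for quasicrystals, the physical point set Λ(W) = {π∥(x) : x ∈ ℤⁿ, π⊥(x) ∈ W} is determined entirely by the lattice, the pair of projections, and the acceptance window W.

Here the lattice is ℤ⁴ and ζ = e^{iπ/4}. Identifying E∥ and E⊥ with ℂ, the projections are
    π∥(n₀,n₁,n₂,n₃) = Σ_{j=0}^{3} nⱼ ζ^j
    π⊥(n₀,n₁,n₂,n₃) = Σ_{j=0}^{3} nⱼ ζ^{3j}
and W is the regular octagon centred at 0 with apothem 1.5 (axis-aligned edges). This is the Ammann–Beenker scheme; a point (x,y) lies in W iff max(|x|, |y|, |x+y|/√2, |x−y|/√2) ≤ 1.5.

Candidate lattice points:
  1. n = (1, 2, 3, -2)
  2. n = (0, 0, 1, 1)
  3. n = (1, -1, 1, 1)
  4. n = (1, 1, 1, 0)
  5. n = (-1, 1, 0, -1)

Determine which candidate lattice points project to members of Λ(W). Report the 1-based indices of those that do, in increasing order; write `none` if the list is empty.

2, 4

Internal map: ζ^{3j} for j=0..3 gives (1,0), (−√2/2,√2/2), (0,−1), (√2/2,√2/2).
#1 (1, 2, 3, -2): internal (-1.828427, -3.000000); octagon support 3.414214 vs apothem 1.5 → ∉ W
#2 (0, 0, 1, 1): internal (0.707107, -0.292893); octagon support 0.707107 vs apothem 1.5 → ∈ W
#3 (1, -1, 1, 1): internal (2.414214, -1.000000); octagon support 2.414214 vs apothem 1.5 → ∉ W
#4 (1, 1, 1, 0): internal (0.292893, -0.292893); octagon support 0.414214 vs apothem 1.5 → ∈ W
#5 (-1, 1, 0, -1): internal (-2.414214, 0.000000); octagon support 2.414214 vs apothem 1.5 → ∉ W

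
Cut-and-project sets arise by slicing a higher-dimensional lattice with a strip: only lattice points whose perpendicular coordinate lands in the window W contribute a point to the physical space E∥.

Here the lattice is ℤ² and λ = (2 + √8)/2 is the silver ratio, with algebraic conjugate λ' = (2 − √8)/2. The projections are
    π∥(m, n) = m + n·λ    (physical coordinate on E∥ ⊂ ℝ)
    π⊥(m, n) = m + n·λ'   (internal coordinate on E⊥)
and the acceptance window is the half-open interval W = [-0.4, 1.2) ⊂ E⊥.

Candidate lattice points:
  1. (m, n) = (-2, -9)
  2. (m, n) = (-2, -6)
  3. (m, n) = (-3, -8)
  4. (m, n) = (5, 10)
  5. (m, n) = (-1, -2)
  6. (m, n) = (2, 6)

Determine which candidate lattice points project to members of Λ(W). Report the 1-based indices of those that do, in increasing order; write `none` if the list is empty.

Numerically λ ≈ 2.4142 and λ' = −1/λ ≈ -0.4142.
[1] lift (-2,-9): star map gives 1.7279; window check -0.4 ≤ 1.7279 < 1.2 is false → out
[2] lift (-2,-6): star map gives 0.4853; window check -0.4 ≤ 0.4853 < 1.2 is true → IN Λ
[3] lift (-3,-8): star map gives 0.3137; window check -0.4 ≤ 0.3137 < 1.2 is true → IN Λ
[4] lift (5,10): star map gives 0.8579; window check -0.4 ≤ 0.8579 < 1.2 is true → IN Λ
[5] lift (-1,-2): star map gives -0.1716; window check -0.4 ≤ -0.1716 < 1.2 is true → IN Λ
[6] lift (2,6): star map gives -0.4853; window check -0.4 ≤ -0.4853 < 1.2 is false → out

2, 3, 4, 5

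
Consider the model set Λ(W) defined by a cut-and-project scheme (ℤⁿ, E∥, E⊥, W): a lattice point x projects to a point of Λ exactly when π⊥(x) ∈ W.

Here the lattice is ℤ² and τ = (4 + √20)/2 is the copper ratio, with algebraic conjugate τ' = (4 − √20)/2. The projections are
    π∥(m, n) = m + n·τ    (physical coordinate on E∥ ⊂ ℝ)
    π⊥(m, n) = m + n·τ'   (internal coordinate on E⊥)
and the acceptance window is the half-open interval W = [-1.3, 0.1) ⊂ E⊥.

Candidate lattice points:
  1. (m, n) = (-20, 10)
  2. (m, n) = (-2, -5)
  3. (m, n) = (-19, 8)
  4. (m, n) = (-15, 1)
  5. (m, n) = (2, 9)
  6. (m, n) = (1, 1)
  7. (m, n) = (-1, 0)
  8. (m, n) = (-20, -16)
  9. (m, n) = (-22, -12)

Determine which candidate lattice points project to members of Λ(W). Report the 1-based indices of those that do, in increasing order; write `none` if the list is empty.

τ' = (4−√20)/2 ≈ -0.2361.
[1] lift (-20,10): star map gives -22.3607; window check -1.3 ≤ -22.3607 < 0.1 is false → out
[2] lift (-2,-5): star map gives -0.8197; window check -1.3 ≤ -0.8197 < 0.1 is true → IN Λ
[3] lift (-19,8): star map gives -20.8885; window check -1.3 ≤ -20.8885 < 0.1 is false → out
[4] lift (-15,1): star map gives -15.2361; window check -1.3 ≤ -15.2361 < 0.1 is false → out
[5] lift (2,9): star map gives -0.1246; window check -1.3 ≤ -0.1246 < 0.1 is true → IN Λ
[6] lift (1,1): star map gives 0.7639; window check -1.3 ≤ 0.7639 < 0.1 is false → out
[7] lift (-1,0): star map gives -1.0000; window check -1.3 ≤ -1.0000 < 0.1 is true → IN Λ
[8] lift (-20,-16): star map gives -16.2229; window check -1.3 ≤ -16.2229 < 0.1 is false → out
[9] lift (-22,-12): star map gives -19.1672; window check -1.3 ≤ -19.1672 < 0.1 is false → out

2, 5, 7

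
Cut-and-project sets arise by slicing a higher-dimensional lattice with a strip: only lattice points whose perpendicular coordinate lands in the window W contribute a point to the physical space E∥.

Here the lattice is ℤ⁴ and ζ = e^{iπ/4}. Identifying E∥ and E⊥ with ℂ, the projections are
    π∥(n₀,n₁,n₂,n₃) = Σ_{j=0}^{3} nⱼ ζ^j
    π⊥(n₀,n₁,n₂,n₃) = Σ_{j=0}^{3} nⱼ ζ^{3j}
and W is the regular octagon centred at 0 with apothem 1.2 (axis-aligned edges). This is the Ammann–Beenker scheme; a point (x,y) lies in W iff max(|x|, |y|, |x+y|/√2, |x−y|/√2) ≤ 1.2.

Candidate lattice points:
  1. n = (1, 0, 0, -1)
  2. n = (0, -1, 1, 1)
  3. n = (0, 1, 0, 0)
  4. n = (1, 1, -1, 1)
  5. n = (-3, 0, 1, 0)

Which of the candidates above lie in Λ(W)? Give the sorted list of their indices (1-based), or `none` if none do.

1, 3

π⊥(n) = n₀ + n₁ζ³ + n₂ζ⁶ + n₃ζ⁹ where ζ = e^{iπ/4}.
#1 (1, 0, 0, -1): internal (0.292893, -0.707107); octagon support 0.707107 vs apothem 1.2 → ∈ W
#2 (0, -1, 1, 1): internal (1.414214, -1.000000); octagon support 1.707107 vs apothem 1.2 → ∉ W
#3 (0, 1, 0, 0): internal (-0.707107, 0.707107); octagon support 1.000000 vs apothem 1.2 → ∈ W
#4 (1, 1, -1, 1): internal (1.000000, 2.414214); octagon support 2.414214 vs apothem 1.2 → ∉ W
#5 (-3, 0, 1, 0): internal (-3.000000, -1.000000); octagon support 3.000000 vs apothem 1.2 → ∉ W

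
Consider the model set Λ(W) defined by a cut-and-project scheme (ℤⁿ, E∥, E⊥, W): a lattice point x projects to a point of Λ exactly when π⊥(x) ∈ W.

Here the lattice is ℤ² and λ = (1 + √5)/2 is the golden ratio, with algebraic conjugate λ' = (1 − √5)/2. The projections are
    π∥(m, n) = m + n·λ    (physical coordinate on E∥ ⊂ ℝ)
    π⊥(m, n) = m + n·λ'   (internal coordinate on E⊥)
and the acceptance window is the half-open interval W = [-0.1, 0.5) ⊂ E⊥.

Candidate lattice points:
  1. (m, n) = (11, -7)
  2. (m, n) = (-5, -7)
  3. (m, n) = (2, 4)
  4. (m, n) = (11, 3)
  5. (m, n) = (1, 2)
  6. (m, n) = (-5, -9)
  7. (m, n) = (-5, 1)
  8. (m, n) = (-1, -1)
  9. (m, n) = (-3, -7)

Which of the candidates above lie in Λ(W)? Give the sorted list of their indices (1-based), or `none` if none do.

λ' = (1−√5)/2 ≈ -0.61803.
candidate 1: (m,n)=(11,-7) → π∥ = 11-7·λ ≈ -0.32624, π⊥ = 11-7·λ' ≈ 15.32624 ∉ [-0.1, 0.5) ⇒ out
candidate 2: (m,n)=(-5,-7) → π∥ = -5-7·λ ≈ -16.32624, π⊥ = -5-7·λ' ≈ -0.67376 ∉ [-0.1, 0.5) ⇒ out
candidate 3: (m,n)=(2,4) → π∥ = 2+4·λ ≈ 8.47214, π⊥ = 2+4·λ' ≈ -0.47214 ∉ [-0.1, 0.5) ⇒ out
candidate 4: (m,n)=(11,3) → π∥ = 11+3·λ ≈ 15.85410, π⊥ = 11+3·λ' ≈ 9.14590 ∉ [-0.1, 0.5) ⇒ out
candidate 5: (m,n)=(1,2) → π∥ = 1+2·λ ≈ 4.23607, π⊥ = 1+2·λ' ≈ -0.23607 ∉ [-0.1, 0.5) ⇒ out
candidate 6: (m,n)=(-5,-9) → π∥ = -5-9·λ ≈ -19.56231, π⊥ = -5-9·λ' ≈ 0.56231 ∉ [-0.1, 0.5) ⇒ out
candidate 7: (m,n)=(-5,1) → π∥ = -5+1·λ ≈ -3.38197, π⊥ = -5+1·λ' ≈ -5.61803 ∉ [-0.1, 0.5) ⇒ out
candidate 8: (m,n)=(-1,-1) → π∥ = -1-1·λ ≈ -2.61803, π⊥ = -1-1·λ' ≈ -0.38197 ∉ [-0.1, 0.5) ⇒ out
candidate 9: (m,n)=(-3,-7) → π∥ = -3-7·λ ≈ -14.32624, π⊥ = -3-7·λ' ≈ 1.32624 ∉ [-0.1, 0.5) ⇒ out

none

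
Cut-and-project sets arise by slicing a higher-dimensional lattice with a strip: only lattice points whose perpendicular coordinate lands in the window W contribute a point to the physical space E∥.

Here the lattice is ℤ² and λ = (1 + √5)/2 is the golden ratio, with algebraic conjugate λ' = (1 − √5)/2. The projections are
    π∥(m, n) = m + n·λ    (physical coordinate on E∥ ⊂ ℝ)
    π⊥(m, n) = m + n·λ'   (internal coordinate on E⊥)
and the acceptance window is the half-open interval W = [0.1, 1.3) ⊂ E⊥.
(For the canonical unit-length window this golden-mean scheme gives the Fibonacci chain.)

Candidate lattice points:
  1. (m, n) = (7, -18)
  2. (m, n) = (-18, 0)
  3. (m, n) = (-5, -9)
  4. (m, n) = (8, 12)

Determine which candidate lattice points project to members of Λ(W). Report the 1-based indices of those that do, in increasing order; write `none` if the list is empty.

Numerically λ ≈ 1.618034 and λ' = −1/λ ≈ -0.618034.
[1] lift (7,-18): star map gives 18.124612; window check 0.1 ≤ 18.124612 < 1.3 is false → out
[2] lift (-18,0): star map gives -18.000000; window check 0.1 ≤ -18.000000 < 1.3 is false → out
[3] lift (-5,-9): star map gives 0.562306; window check 0.1 ≤ 0.562306 < 1.3 is true → IN Λ
[4] lift (8,12): star map gives 0.583592; window check 0.1 ≤ 0.583592 < 1.3 is true → IN Λ

3, 4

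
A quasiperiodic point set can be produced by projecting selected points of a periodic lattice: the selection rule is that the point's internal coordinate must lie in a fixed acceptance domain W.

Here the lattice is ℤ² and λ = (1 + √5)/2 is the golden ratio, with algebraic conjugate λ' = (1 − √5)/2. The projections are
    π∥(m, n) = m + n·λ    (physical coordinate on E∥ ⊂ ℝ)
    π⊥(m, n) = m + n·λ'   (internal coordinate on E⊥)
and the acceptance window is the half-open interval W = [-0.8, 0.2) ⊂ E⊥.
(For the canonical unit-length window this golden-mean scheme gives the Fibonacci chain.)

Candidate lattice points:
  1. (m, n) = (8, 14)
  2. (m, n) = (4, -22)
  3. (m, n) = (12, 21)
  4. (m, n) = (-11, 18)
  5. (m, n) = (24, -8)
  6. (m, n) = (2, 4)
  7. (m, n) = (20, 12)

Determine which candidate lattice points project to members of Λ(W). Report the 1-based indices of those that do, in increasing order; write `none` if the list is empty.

λ' = (1−√5)/2 ≈ -0.61803.
[1] lift (8,14): star map gives -0.65248; window check -0.8 ≤ -0.65248 < 0.2 is true → IN Λ
[2] lift (4,-22): star map gives 17.59675; window check -0.8 ≤ 17.59675 < 0.2 is false → out
[3] lift (12,21): star map gives -0.97871; window check -0.8 ≤ -0.97871 < 0.2 is false → out
[4] lift (-11,18): star map gives -22.12461; window check -0.8 ≤ -22.12461 < 0.2 is false → out
[5] lift (24,-8): star map gives 28.94427; window check -0.8 ≤ 28.94427 < 0.2 is false → out
[6] lift (2,4): star map gives -0.47214; window check -0.8 ≤ -0.47214 < 0.2 is true → IN Λ
[7] lift (20,12): star map gives 12.58359; window check -0.8 ≤ 12.58359 < 0.2 is false → out

1, 6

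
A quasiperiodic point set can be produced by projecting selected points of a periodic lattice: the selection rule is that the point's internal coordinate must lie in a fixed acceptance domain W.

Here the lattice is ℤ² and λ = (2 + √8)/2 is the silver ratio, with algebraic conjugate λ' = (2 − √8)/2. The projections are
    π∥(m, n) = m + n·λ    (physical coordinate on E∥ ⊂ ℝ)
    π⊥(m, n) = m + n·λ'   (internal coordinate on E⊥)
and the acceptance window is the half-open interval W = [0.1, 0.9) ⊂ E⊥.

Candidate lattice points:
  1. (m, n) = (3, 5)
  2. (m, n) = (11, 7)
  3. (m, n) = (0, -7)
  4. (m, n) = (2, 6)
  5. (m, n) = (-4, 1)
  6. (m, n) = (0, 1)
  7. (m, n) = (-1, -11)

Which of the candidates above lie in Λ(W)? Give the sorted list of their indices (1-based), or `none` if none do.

Numerically λ ≈ 2.4142 and λ' = −1/λ ≈ -0.4142.
#1 (3,5): internal coord 3 + (5)·λ' = +0.9289; +0.9289 ∉ [0.1, 0.9) → out
#2 (11,7): internal coord 11 + (7)·λ' = +8.1005; +8.1005 ∉ [0.1, 0.9) → out
#3 (0,-7): internal coord 0 + (-7)·λ' = +2.8995; +2.8995 ∉ [0.1, 0.9) → out
#4 (2,6): internal coord 2 + (6)·λ' = -0.4853; -0.4853 ∉ [0.1, 0.9) → out
#5 (-4,1): internal coord -4 + (1)·λ' = -4.4142; -4.4142 ∉ [0.1, 0.9) → out
#6 (0,1): internal coord 0 + (1)·λ' = -0.4142; -0.4142 ∉ [0.1, 0.9) → out
#7 (-1,-11): internal coord -1 + (-11)·λ' = +3.5563; +3.5563 ∉ [0.1, 0.9) → out

none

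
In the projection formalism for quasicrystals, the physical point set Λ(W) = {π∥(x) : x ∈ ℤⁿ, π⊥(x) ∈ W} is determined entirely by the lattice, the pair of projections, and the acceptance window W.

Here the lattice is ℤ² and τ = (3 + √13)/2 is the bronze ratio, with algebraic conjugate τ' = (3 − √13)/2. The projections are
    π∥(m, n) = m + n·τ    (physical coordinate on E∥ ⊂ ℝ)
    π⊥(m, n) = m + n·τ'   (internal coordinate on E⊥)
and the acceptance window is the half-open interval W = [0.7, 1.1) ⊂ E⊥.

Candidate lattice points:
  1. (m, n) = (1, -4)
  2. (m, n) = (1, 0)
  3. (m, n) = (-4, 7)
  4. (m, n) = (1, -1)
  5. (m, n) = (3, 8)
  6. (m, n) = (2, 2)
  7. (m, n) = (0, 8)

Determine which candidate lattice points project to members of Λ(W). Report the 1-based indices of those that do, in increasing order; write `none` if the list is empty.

2

Numerically τ ≈ 3.3028 and τ' = −1/τ ≈ -0.3028.
[1] lift (1,-4): star map gives 2.2111; window check 0.7 ≤ 2.2111 < 1.1 is false → out
[2] lift (1,0): star map gives 1.0000; window check 0.7 ≤ 1.0000 < 1.1 is true → IN Λ
[3] lift (-4,7): star map gives -6.1194; window check 0.7 ≤ -6.1194 < 1.1 is false → out
[4] lift (1,-1): star map gives 1.3028; window check 0.7 ≤ 1.3028 < 1.1 is false → out
[5] lift (3,8): star map gives 0.5778; window check 0.7 ≤ 0.5778 < 1.1 is false → out
[6] lift (2,2): star map gives 1.3944; window check 0.7 ≤ 1.3944 < 1.1 is false → out
[7] lift (0,8): star map gives -2.4222; window check 0.7 ≤ -2.4222 < 1.1 is false → out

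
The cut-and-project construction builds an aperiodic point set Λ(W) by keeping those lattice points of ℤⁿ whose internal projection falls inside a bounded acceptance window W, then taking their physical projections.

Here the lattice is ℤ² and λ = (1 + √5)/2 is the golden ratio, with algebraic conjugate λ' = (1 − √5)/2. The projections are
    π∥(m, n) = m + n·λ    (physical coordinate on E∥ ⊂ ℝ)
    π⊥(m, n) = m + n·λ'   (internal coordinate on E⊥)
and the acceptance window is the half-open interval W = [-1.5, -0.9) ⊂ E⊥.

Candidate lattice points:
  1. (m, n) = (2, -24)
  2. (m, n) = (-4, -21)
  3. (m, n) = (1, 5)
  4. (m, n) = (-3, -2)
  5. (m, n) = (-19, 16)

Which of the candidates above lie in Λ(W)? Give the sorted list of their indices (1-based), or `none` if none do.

λ' = (1−√5)/2 ≈ -0.618034.
candidate 1: (m,n)=(2,-24) → π∥ = 2-24·λ ≈ -36.832816, π⊥ = 2-24·λ' ≈ 16.832816 ∉ [-1.5, -0.9) ⇒ out
candidate 2: (m,n)=(-4,-21) → π∥ = -4-21·λ ≈ -37.978714, π⊥ = -4-21·λ' ≈ 8.978714 ∉ [-1.5, -0.9) ⇒ out
candidate 3: (m,n)=(1,5) → π∥ = 1+5·λ ≈ 9.090170, π⊥ = 1+5·λ' ≈ -2.090170 ∉ [-1.5, -0.9) ⇒ out
candidate 4: (m,n)=(-3,-2) → π∥ = -3-2·λ ≈ -6.236068, π⊥ = -3-2·λ' ≈ -1.763932 ∉ [-1.5, -0.9) ⇒ out
candidate 5: (m,n)=(-19,16) → π∥ = -19+16·λ ≈ 6.888544, π⊥ = -19+16·λ' ≈ -28.888544 ∉ [-1.5, -0.9) ⇒ out

none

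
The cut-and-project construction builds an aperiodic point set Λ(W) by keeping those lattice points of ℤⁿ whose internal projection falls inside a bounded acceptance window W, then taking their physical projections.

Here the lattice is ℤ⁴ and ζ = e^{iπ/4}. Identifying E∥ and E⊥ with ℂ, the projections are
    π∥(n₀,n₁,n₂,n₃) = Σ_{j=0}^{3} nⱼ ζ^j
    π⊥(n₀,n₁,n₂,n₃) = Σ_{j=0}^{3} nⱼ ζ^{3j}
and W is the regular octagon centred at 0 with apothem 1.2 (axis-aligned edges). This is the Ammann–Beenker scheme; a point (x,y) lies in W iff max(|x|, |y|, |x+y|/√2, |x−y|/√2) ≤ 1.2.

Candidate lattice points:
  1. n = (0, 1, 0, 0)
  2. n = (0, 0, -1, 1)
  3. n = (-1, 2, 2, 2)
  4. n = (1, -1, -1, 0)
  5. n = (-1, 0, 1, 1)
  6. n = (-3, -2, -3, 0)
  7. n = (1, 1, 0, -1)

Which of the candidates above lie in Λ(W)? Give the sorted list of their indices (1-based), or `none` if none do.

1, 5, 7

π⊥(n) = n₀ + n₁ζ³ + n₂ζ⁶ + n₃ζ⁹ where ζ = e^{iπ/4}.
#1 (0, 1, 0, 0): internal (-0.7071, 0.7071); octagon support 1.0000 vs apothem 1.2 → ∈ W
#2 (0, 0, -1, 1): internal (0.7071, 1.7071); octagon support 1.7071 vs apothem 1.2 → ∉ W
#3 (-1, 2, 2, 2): internal (-1.0000, 0.8284); octagon support 1.2929 vs apothem 1.2 → ∉ W
#4 (1, -1, -1, 0): internal (1.7071, 0.2929); octagon support 1.7071 vs apothem 1.2 → ∉ W
#5 (-1, 0, 1, 1): internal (-0.2929, -0.2929); octagon support 0.4142 vs apothem 1.2 → ∈ W
#6 (-3, -2, -3, 0): internal (-1.5858, 1.5858); octagon support 2.2426 vs apothem 1.2 → ∉ W
#7 (1, 1, 0, -1): internal (-0.4142, 0.0000); octagon support 0.4142 vs apothem 1.2 → ∈ W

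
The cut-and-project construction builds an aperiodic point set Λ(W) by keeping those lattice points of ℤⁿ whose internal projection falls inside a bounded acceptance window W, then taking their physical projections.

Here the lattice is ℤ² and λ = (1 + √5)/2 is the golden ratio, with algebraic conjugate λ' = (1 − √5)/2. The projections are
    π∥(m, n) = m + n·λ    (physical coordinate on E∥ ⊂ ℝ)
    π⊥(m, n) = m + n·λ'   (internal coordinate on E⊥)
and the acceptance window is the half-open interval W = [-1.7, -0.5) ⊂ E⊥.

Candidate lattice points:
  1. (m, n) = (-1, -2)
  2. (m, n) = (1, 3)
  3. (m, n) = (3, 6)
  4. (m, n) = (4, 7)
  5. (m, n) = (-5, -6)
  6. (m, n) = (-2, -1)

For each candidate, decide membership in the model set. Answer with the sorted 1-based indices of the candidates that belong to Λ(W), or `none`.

2, 3, 5, 6

λ' = (1−√5)/2 ≈ -0.61803.
candidate 1: (m,n)=(-1,-2) → π∥ = -1-2·λ ≈ -4.23607, π⊥ = -1-2·λ' ≈ 0.23607 ∉ [-1.7, -0.5) ⇒ out
candidate 2: (m,n)=(1,3) → π∥ = 1+3·λ ≈ 5.85410, π⊥ = 1+3·λ' ≈ -0.85410 ∈ [-1.7, -0.5) ⇒ IN Λ
candidate 3: (m,n)=(3,6) → π∥ = 3+6·λ ≈ 12.70820, π⊥ = 3+6·λ' ≈ -0.70820 ∈ [-1.7, -0.5) ⇒ IN Λ
candidate 4: (m,n)=(4,7) → π∥ = 4+7·λ ≈ 15.32624, π⊥ = 4+7·λ' ≈ -0.32624 ∉ [-1.7, -0.5) ⇒ out
candidate 5: (m,n)=(-5,-6) → π∥ = -5-6·λ ≈ -14.70820, π⊥ = -5-6·λ' ≈ -1.29180 ∈ [-1.7, -0.5) ⇒ IN Λ
candidate 6: (m,n)=(-2,-1) → π∥ = -2-1·λ ≈ -3.61803, π⊥ = -2-1·λ' ≈ -1.38197 ∈ [-1.7, -0.5) ⇒ IN Λ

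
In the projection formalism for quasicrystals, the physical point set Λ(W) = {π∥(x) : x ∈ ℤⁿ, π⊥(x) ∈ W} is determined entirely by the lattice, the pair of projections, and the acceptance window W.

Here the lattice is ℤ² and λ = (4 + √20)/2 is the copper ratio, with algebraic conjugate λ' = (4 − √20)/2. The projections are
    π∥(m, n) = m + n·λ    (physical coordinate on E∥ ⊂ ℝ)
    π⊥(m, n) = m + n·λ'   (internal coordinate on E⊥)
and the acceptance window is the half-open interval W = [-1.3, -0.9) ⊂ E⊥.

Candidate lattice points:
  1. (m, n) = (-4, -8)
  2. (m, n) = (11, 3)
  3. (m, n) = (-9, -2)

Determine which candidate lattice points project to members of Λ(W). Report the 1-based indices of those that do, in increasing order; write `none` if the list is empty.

Compute λ' = (4−√20)/2 = -0.2361, so π⊥(m,n) = m -0.2361·n.
[1] lift (-4,-8): star map gives -2.1115; window check -1.3 ≤ -2.1115 < -0.9 is false → out
[2] lift (11,3): star map gives 10.2918; window check -1.3 ≤ 10.2918 < -0.9 is false → out
[3] lift (-9,-2): star map gives -8.5279; window check -1.3 ≤ -8.5279 < -0.9 is false → out

none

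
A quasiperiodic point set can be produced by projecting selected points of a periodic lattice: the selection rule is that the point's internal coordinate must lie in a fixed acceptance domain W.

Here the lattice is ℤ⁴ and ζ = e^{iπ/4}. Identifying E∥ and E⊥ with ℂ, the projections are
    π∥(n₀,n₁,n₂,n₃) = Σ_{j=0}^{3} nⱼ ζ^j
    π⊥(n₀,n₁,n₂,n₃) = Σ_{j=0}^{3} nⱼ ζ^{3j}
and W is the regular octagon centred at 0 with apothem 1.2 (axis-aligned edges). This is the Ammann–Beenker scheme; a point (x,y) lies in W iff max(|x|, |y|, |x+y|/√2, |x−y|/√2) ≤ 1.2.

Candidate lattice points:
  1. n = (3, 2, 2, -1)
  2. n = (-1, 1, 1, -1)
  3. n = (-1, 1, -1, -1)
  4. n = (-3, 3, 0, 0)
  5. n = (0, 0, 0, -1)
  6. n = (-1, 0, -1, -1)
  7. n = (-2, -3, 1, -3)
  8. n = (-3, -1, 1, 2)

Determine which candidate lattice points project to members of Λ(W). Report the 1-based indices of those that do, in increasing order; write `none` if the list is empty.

Internal map: ζ^{3j} for j=0..3 gives (1,0), (−√2/2,√2/2), (0,−1), (√2/2,√2/2).
candidate 1: n = (3, 2, 2, -1) → π⊥ ≈ (+0.878680, -1.292893); max(|x|,|y|,|x±y|/√2) = 1.535534 > 1.2 ⇒ ∉ W
candidate 2: n = (-1, 1, 1, -1) → π⊥ ≈ (-2.414214, -1.000000); max(|x|,|y|,|x±y|/√2) = 2.414214 > 1.2 ⇒ ∉ W
candidate 3: n = (-1, 1, -1, -1) → π⊥ ≈ (-2.414214, +1.000000); max(|x|,|y|,|x±y|/√2) = 2.414214 > 1.2 ⇒ ∉ W
candidate 4: n = (-3, 3, 0, 0) → π⊥ ≈ (-5.121320, +2.121320); max(|x|,|y|,|x±y|/√2) = 5.121320 > 1.2 ⇒ ∉ W
candidate 5: n = (0, 0, 0, -1) → π⊥ ≈ (-0.707107, -0.707107); max(|x|,|y|,|x±y|/√2) = 1.000000 ≤ 1.2 ⇒ ∈ W
candidate 6: n = (-1, 0, -1, -1) → π⊥ ≈ (-1.707107, +0.292893); max(|x|,|y|,|x±y|/√2) = 1.707107 > 1.2 ⇒ ∉ W
candidate 7: n = (-2, -3, 1, -3) → π⊥ ≈ (-2.000000, -5.242641); max(|x|,|y|,|x±y|/√2) = 5.242641 > 1.2 ⇒ ∉ W
candidate 8: n = (-3, -1, 1, 2) → π⊥ ≈ (-0.878680, -0.292893); max(|x|,|y|,|x±y|/√2) = 0.878680 ≤ 1.2 ⇒ ∈ W

5, 8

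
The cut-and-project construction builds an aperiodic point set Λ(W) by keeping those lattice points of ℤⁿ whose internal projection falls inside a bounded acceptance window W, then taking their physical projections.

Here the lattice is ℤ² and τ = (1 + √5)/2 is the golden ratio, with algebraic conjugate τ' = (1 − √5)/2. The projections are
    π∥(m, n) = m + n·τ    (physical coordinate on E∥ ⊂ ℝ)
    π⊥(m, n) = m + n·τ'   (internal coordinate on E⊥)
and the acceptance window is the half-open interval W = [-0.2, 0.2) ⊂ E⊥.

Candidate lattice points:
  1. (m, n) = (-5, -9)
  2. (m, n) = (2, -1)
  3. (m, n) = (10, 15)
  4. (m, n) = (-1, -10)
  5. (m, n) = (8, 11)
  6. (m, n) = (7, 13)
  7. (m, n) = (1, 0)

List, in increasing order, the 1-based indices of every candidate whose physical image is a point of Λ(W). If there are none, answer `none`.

τ' = (1−√5)/2 ≈ -0.61803.
#1 (-5,-9): internal coord -5 + (-9)·τ' = +0.56231; +0.56231 ∉ [-0.2, 0.2) → out
#2 (2,-1): internal coord 2 + (-1)·τ' = +2.61803; +2.61803 ∉ [-0.2, 0.2) → out
#3 (10,15): internal coord 10 + (15)·τ' = +0.72949; +0.72949 ∉ [-0.2, 0.2) → out
#4 (-1,-10): internal coord -1 + (-10)·τ' = +5.18034; +5.18034 ∉ [-0.2, 0.2) → out
#5 (8,11): internal coord 8 + (11)·τ' = +1.20163; +1.20163 ∉ [-0.2, 0.2) → out
#6 (7,13): internal coord 7 + (13)·τ' = -1.03444; -1.03444 ∉ [-0.2, 0.2) → out
#7 (1,0): internal coord 1 + (0)·τ' = +1.00000; +1.00000 ∉ [-0.2, 0.2) → out

none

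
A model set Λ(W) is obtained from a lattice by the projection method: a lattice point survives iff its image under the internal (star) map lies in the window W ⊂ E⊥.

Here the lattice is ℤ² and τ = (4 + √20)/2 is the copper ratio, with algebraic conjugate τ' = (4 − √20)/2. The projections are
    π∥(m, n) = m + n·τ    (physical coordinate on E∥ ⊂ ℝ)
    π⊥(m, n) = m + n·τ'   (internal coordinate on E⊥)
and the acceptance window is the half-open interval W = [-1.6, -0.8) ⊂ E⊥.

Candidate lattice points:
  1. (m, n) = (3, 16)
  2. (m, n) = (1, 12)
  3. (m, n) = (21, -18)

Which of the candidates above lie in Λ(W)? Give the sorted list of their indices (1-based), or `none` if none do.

Numerically τ ≈ 4.2361 and τ' = −1/τ ≈ -0.2361.
#1 (3,16): internal coord 3 + (16)·τ' = -0.7771; -0.7771 ∉ [-1.6, -0.8) → out
#2 (1,12): internal coord 1 + (12)·τ' = -1.8328; -1.8328 ∉ [-1.6, -0.8) → out
#3 (21,-18): internal coord 21 + (-18)·τ' = +25.2492; +25.2492 ∉ [-1.6, -0.8) → out

none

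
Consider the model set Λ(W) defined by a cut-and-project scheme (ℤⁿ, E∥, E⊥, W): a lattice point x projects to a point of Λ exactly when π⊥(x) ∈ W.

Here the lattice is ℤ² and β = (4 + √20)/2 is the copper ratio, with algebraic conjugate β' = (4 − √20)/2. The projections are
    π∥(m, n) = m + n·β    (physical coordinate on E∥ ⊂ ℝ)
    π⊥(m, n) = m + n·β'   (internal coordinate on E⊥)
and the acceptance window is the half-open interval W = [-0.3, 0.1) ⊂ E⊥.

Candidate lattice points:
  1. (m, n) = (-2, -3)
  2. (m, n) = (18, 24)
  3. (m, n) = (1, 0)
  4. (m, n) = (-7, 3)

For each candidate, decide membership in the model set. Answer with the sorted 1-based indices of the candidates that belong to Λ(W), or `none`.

β' = (4−√20)/2 ≈ -0.2361.
[1] lift (-2,-3): star map gives -1.2918; window check -0.3 ≤ -1.2918 < 0.1 is false → out
[2] lift (18,24): star map gives 12.3344; window check -0.3 ≤ 12.3344 < 0.1 is false → out
[3] lift (1,0): star map gives 1.0000; window check -0.3 ≤ 1.0000 < 0.1 is false → out
[4] lift (-7,3): star map gives -7.7082; window check -0.3 ≤ -7.7082 < 0.1 is false → out

none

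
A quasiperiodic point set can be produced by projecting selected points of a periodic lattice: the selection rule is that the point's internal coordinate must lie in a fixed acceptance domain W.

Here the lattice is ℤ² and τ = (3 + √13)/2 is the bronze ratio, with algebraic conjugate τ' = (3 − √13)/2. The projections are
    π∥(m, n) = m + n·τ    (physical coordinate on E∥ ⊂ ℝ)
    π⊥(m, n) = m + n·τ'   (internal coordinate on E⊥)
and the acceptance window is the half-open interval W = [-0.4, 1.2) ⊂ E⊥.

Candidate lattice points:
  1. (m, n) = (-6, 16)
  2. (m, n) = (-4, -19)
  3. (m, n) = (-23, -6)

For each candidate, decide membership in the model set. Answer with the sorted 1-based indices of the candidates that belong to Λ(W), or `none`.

Compute τ' = (3−√13)/2 = -0.3028, so π⊥(m,n) = m -0.3028·n.
candidate 1: (m,n)=(-6,16) → π∥ = -6+16·τ ≈ 46.8444, π⊥ = -6+16·τ' ≈ -10.8444 ∉ [-0.4, 1.2) ⇒ out
candidate 2: (m,n)=(-4,-19) → π∥ = -4-19·τ ≈ -66.7527, π⊥ = -4-19·τ' ≈ 1.7527 ∉ [-0.4, 1.2) ⇒ out
candidate 3: (m,n)=(-23,-6) → π∥ = -23-6·τ ≈ -42.8167, π⊥ = -23-6·τ' ≈ -21.1833 ∉ [-0.4, 1.2) ⇒ out

none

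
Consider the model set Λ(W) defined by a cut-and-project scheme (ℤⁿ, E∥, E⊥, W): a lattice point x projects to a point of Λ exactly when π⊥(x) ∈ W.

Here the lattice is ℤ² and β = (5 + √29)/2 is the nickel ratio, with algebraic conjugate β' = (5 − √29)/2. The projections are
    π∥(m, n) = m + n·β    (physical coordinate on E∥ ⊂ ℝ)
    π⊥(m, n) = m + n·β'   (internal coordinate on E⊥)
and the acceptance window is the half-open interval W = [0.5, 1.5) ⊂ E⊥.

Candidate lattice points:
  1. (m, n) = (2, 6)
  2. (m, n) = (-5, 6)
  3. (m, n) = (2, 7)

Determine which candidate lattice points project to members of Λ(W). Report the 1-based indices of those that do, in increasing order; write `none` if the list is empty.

Compute β' = (5−√29)/2 = -0.19258, so π⊥(m,n) = m -0.19258·n.
#1 (2,6): internal coord 2 + (6)·β' = +0.84451; +0.84451 ∈ [0.5, 1.5) → IN Λ
#2 (-5,6): internal coord -5 + (6)·β' = -6.15549; -6.15549 ∉ [0.5, 1.5) → out
#3 (2,7): internal coord 2 + (7)·β' = +0.65192; +0.65192 ∈ [0.5, 1.5) → IN Λ

1, 3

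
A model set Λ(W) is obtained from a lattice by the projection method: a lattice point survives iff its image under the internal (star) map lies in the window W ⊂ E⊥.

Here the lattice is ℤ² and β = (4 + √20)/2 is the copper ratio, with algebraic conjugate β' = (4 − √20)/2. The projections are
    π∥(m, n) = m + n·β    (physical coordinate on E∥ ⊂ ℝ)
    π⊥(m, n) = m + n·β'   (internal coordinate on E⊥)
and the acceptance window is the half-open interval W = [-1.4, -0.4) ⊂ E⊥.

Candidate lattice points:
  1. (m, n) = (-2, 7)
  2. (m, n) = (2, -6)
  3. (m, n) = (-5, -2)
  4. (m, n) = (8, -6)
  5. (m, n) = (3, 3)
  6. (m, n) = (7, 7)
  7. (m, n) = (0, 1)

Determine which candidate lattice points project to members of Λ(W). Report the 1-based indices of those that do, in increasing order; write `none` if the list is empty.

none

β' = (4−√20)/2 ≈ -0.23607.
#1 (-2,7): internal coord -2 + (7)·β' = -3.65248; -3.65248 ∉ [-1.4, -0.4) → out
#2 (2,-6): internal coord 2 + (-6)·β' = +3.41641; +3.41641 ∉ [-1.4, -0.4) → out
#3 (-5,-2): internal coord -5 + (-2)·β' = -4.52786; -4.52786 ∉ [-1.4, -0.4) → out
#4 (8,-6): internal coord 8 + (-6)·β' = +9.41641; +9.41641 ∉ [-1.4, -0.4) → out
#5 (3,3): internal coord 3 + (3)·β' = +2.29180; +2.29180 ∉ [-1.4, -0.4) → out
#6 (7,7): internal coord 7 + (7)·β' = +5.34752; +5.34752 ∉ [-1.4, -0.4) → out
#7 (0,1): internal coord 0 + (1)·β' = -0.23607; -0.23607 ∉ [-1.4, -0.4) → out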